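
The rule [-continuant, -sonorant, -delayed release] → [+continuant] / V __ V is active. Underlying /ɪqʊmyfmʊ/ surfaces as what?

[ɪχʊmyfmʊ]

The only segment in the rule's environment that also matches [-continuant, -sonorant, -delayed release] is /q/. Applying [+continuant] turns the voiceless uvular stop into /χ/ (voiceless uvular fricative), giving [ɪχʊmyfmʊ].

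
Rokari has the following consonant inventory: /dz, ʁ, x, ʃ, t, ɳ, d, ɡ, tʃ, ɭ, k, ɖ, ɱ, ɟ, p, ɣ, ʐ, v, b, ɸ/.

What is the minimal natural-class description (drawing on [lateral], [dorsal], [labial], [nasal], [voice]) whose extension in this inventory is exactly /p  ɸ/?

[−voice, +labial]

/p, ɸ/ are all [−voice], [+labial], and no other segment in the inventory matches both values. Dropping any one of them over-generates: [+labial] alone would also admit /ɱ, v, b/; [−voice] alone would also admit /x, ʃ, t, tʃ, …/. No other single listed feature picks out exactly this set either, so fewer than two features will not do.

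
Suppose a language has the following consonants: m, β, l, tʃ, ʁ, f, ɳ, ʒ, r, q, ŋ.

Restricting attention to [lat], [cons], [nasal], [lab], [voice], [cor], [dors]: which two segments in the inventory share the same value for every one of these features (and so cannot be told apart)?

r, ʒ

/r/ (alveolar trill) and /ʒ/ (voiced postalveolar fricative) are both [-lateral], [+consonantal], [-nasal], [-labial], [+voice], [+coronal], [-dorsal], so none of the listed features separates them. (They do differ in [sonorant], [strident] and [anterior], which are not among the given features.) Every other pair in the inventory differs on at least one listed feature.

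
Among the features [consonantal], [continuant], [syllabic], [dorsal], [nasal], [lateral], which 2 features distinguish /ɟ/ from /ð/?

/ɟ/ is the voiced palatal stop and /ð/ is the voiced dental fricative. Both are [+consonantal], [-syllabic], [-nasal], [-lateral]. /ɟ/ is [-continuant] while /ð/ is [+continuant]; /ɟ/ is [+dorsal] while /ð/ is [-dorsal], so the distinguishing features are [continuant], [dorsal].

[continuant], [dorsal]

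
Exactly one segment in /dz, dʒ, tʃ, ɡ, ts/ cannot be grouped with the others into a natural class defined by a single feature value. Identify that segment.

ɡ

/dz, tʃ, dʒ, ts/ are all [+delayed release], but /ɡ/ (voiced velar stop) is [−delayed release]. No other single segment can be removed to leave a set sharing one feature value that the removed segment lacks, so /ɡ/ is the odd one out.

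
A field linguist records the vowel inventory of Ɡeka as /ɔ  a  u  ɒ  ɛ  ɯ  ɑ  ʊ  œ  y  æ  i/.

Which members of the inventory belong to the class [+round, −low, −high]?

ɔ, œ

The [+round] segments are /ɔ, u, ɒ, ʊ, œ, y/.
Within that set, [−low] gives /ɔ, u, ʊ, œ, y/.
Intersecting with [−high] leaves /ɔ, œ/.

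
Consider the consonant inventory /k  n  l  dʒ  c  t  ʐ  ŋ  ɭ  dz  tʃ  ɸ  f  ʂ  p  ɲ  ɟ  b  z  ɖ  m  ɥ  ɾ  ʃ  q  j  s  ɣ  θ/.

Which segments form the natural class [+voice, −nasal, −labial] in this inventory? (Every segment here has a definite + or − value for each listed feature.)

Eliminate segments failing any feature: /k, c, t, tʃ, ɸ, f, ʂ, p, ʃ, q, s, θ/ are [−voice]; /n, ŋ, ɲ, m/ are [+nasal]; /b, ɥ/ are [+labial]. The remaining /l, dʒ, ʐ, ɭ, dz, ɟ, z, ɖ, ɾ, j, ɣ/ satisfy [+voice], [−nasal], [−labial].

l, dʒ, ʐ, ɭ, dz, ɟ, z, ɖ, ɾ, j, ɣ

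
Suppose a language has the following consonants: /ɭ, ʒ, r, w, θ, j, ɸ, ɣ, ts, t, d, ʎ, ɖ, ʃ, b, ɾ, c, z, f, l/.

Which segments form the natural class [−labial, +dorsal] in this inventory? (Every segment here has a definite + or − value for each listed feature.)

j, ɣ, ʎ, c

First, the [−labial] segments are /ɭ, ʒ, r, θ, j, ɣ, ts, t, d, ʎ, ɖ, ʃ, ɾ, c, z, l/.
Intersecting with [+dorsal] leaves /j, ɣ, ʎ, c/.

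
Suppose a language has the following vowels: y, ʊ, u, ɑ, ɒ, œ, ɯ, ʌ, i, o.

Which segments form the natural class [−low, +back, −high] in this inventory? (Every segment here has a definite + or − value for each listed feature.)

Eliminate segments failing any feature: /y, œ, i/ are [−back]; /ʊ, u, ɯ/ are [+high]; /ɑ, ɒ/ are [+low]. The remaining /ʌ, o/ satisfy [−low], [+back], [−high].

ʌ, o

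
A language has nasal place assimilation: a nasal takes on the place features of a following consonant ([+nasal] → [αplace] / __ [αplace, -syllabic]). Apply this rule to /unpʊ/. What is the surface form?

[umpʊ]

The only nasal preceding a consonant is /n/ before /p/. /p/ is [+labial], so /n/ → /m/, giving [umpʊ].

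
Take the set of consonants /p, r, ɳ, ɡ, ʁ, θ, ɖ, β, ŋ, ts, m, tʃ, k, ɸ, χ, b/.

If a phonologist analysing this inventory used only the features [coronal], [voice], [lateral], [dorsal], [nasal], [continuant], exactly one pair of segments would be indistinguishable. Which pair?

tʃ, ts

Both /tʃ/ and /ts/ are [+coronal], [-voice], [-lateral], [-dorsal], [-nasal], [-continuant]. Since the list omits [anterior] and [distributed] — which do distinguish the voiceless postalveolar affricate from the voiceless alveolar affricate — this pair collapses; all other pairs remain distinct.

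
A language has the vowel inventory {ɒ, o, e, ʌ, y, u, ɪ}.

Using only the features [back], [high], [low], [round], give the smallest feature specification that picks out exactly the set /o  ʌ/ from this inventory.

/o, ʌ/ are all [−high], [−low], [+back], and no other segment in the inventory matches all three values. Dropping any one of them over-generates: [−low, +back] alone would also admit /u/; [−high, +back] alone would also admit /ɒ/; [−high, −low] alone would also admit /e/. No other combination of two listed features picks out exactly this set either, so fewer than three features will not do.

[−high, −low, +back]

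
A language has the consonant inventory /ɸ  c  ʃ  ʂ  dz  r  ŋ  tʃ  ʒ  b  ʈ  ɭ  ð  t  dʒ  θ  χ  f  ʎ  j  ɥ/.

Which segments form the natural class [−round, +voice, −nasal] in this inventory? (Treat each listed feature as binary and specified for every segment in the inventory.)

Eliminate segments failing any feature: /ɸ, c, ʃ, ʂ, tʃ, ʈ, t, θ, χ, f/ are [−voice]; /ŋ/ is [+nasal]; /ɥ/ is [+round]. The remaining /dz, r, ʒ, b, ɭ, ð, dʒ, ʎ, j/ satisfy [−round], [+voice], [−nasal].

dz, r, ʒ, b, ɭ, ð, dʒ, ʎ, j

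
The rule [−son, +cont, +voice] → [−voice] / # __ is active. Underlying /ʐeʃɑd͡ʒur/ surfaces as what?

Only the initial segment /ʐ/ is both word-initial and matches the structural description. It is a voiced retroflex fricative, so [−son, +cont, +voice] holds; changing it to [−voice] with all other features held fixed yields /ʂ/ (voiceless retroflex fricative). No other segment meets both the structural description and the environment, so the output is [ʂeʃɑd͡ʒur].

[ʂeʃɑd͡ʒur]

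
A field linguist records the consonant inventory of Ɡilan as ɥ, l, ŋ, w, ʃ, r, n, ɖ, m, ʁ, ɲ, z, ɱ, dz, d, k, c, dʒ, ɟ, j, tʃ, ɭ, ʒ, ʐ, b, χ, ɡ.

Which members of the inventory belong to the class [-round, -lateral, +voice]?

ŋ, r, n, ɖ, m, ʁ, ɲ, z, ɱ, dz, d, dʒ, ɟ, j, ʒ, ʐ, b, ɡ

Eliminate segments failing any feature: /ɥ, w/ are [+round]; /l, ɭ/ are [+lateral]; /ʃ, k, c, tʃ, χ/ are [-voice]. The remaining /ŋ, r, n, ɖ, m, ʁ, ɲ, z, ɱ, dz, d, dʒ, ɟ, j, ʒ, ʐ, b, ɡ/ satisfy [-round], [-lateral], [+voice].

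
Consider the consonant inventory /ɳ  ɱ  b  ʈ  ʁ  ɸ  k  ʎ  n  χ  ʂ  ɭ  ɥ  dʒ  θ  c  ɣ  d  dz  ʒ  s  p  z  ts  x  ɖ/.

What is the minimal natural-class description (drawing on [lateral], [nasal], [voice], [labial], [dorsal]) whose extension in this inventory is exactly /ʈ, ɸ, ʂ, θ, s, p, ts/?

The class [−voice], [−dorsal] has exactly /ʈ, ɸ, ʂ, θ, s, p, ts/ as its extension in this inventory. No smaller conjunction from the listed features achieves this: [−dorsal] alone would also admit /ɳ, ɱ, b, n, …/; [−voice] alone would also admit /k, χ, c, x/; and checking the remaining single features turns up none with this extension.

[−voice, −dorsal]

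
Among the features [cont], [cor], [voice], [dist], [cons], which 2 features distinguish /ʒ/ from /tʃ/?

[voice], [continuant]

/ʒ/ (voiced postalveolar fricative) and /tʃ/ (voiceless postalveolar affricate) agree on [+coronal], [+distributed], [+consonantal]. They differ on [voice] (/ʒ/ [+], /tʃ/ [-]), [continuant] (/ʒ/ [+], /tʃ/ [-]).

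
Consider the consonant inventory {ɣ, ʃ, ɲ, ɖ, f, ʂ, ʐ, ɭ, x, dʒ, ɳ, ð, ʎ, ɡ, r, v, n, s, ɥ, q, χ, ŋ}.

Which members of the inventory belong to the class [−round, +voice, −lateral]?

Eliminate segments failing any feature: /ʃ, f, ʂ, x, s, q, χ/ are [−voice]; /ɭ, ʎ/ are [+lateral]; /ɥ/ is [+round]. The remaining /ɣ, ɲ, ɖ, ʐ, dʒ, ɳ, ð, ɡ, r, v, n, ŋ/ satisfy [−round], [+voice], [−lateral].

ɣ, ɲ, ɖ, ʐ, dʒ, ɳ, ð, ɡ, r, v, n, ŋ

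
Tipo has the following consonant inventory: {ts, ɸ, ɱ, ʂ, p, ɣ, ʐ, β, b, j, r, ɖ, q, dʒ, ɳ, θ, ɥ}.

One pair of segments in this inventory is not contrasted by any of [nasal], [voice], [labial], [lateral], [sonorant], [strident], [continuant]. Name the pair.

j, r

Both /j/ and /r/ are [−nasal], [+voice], [−labial], [−lateral], [+sonorant], [−strident], [+continuant]. Since the list omits [dorsal] — which does distinguish the palatal glide from the alveolar trill — this pair collapses; all other pairs remain distinct.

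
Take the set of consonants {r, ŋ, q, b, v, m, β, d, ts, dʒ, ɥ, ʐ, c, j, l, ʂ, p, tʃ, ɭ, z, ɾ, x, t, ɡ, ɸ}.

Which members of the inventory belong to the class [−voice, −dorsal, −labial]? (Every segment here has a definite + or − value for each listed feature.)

Checking each segment against [−voice], [−dorsal], [−labial]: /ts/ (voiceless alveolar affricate), /ʂ/ (voiceless retroflex fricative), /tʃ/ (voiceless postalveolar affricate), /t/ (voiceless alveolar stop) satisfy every feature; every other segment in the inventory fails at least one.

ts, ʂ, tʃ, t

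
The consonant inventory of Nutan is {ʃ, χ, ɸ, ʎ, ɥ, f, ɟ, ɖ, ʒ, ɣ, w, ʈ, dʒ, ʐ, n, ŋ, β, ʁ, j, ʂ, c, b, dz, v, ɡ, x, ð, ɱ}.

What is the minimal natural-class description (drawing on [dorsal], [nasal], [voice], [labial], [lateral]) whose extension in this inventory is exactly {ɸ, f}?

/ɸ, f/ are all [−voice], [+labial], and no other segment in the inventory matches both values. Dropping any one of them over-generates: [+labial] alone would also admit /ɥ, w, β, b, …/; [−voice] alone would also admit /ʃ, χ, ʈ, ʂ, …/. No other single listed feature picks out exactly this set either, so fewer than two features will not do.

[−voice, +labial]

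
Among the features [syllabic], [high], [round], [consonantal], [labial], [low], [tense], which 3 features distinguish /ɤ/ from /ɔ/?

[labial], [round], [tense]

/ɤ/ is the mid back unrounded tense vowel and /ɔ/ is the mid back rounded lax vowel. Both are [+syllabic], [−high], [−consonantal], [−low]. /ɤ/ is [−labial] while /ɔ/ is [+labial]; /ɤ/ is [−round] while /ɔ/ is [+round]; /ɤ/ is [+tense] while /ɔ/ is [−tense], so the distinguishing features are [labial], [round], [tense].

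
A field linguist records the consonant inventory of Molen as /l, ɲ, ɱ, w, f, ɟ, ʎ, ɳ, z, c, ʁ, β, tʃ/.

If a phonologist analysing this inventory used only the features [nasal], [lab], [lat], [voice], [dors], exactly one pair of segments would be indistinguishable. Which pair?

On the given features, /ɟ/ and /ʁ/ have an identical profile: [-nasal], [-labial], [-lateral], [+voice], [+dorsal]. No other two segments in the inventory coincide on all 5 features. (They do differ in [continuant], [high] and [back], which are not among the given features.)

ɟ, ʁ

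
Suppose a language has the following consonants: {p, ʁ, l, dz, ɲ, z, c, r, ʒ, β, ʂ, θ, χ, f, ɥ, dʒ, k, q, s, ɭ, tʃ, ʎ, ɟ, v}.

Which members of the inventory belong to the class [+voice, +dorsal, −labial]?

ʁ, ɲ, ʎ, ɟ

Among the inventory, the [+voice] segments are /ʁ, l, dz, ɲ, z, r, ʒ, β, ɥ, dʒ, ɭ, ʎ, ɟ, v/.
Then [+dorsal] gives /ʁ, ɲ, ɥ, ʎ, ɟ/.
Intersecting with [−labial] leaves /ʁ, ɲ, ʎ, ɟ/.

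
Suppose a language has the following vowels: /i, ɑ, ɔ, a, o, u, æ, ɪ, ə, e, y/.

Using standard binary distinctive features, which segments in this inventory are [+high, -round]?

i, ɪ

Checking each segment against [+high], [-round]: /i/ (high front unrounded tense vowel), /ɪ/ (high front unrounded lax vowel) satisfy every feature; every other segment in the inventory fails at least one.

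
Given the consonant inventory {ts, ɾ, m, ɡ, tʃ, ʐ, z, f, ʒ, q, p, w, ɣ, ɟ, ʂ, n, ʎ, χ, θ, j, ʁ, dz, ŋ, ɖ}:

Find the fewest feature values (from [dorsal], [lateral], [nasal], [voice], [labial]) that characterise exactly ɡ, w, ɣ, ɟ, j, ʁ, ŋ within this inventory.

/ɡ, w, ɣ, ɟ, j, ʁ, ŋ/ are all [+voice], [-lateral], [+dorsal], and no other segment in the inventory matches all three values. Dropping any one of them over-generates: [-lateral, +dorsal] alone would also admit /q, χ/; [+voice, +dorsal] alone would also admit /ʎ/; [+voice, -lateral] alone would also admit /ɾ, m, ʐ, z, …/. No other combination of two listed features picks out exactly this set either, so fewer than three features will not do.

[+voice, -lateral, +dorsal]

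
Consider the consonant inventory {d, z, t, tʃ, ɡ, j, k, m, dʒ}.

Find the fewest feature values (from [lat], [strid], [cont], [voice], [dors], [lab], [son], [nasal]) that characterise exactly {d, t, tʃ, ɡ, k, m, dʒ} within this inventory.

/d, t, tʃ, ɡ, k, m, dʒ/ are exactly the [-continuant] segments in the inventory, so a single feature suffices.

[-cont]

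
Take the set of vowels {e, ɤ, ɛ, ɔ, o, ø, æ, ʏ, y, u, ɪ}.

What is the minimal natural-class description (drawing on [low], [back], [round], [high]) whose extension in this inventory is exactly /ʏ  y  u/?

Every target segment is [+high], [+round]; each remaining inventory member fails at least one of these. Each conjunct is needed — [+round] alone would also admit /ɔ, o, ø/; [+high] alone would also admit /ɪ/ — and no other single listed feature has exactly this extension, so two is the minimum.

[+high, +round]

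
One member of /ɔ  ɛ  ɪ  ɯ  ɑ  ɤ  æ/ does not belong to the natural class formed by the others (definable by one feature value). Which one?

[round] groups all but one: /ɯ, ɪ, ɛ, ɑ, ɤ, æ/ share [−round] while /ɔ/ (mid back rounded lax vowel) alone is [+round]. Removing any other segment would not leave a single-feature class that excludes it.

ɔ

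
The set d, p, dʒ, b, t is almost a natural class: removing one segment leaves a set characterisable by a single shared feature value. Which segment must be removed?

dʒ

/t, d, b, p/ are all [−delayed release], but /dʒ/ (voiced postalveolar affricate) is [+delayed release]. No other single segment can be removed to leave a set sharing one feature value that the removed segment lacks, so /dʒ/ is the odd one out.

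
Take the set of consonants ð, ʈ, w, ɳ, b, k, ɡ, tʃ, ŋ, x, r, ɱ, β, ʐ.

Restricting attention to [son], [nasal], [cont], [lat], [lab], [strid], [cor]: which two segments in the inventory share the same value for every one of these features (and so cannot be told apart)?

/k/ (voiceless velar stop) and /ɡ/ (voiced velar stop) are both [−sonorant], [−nasal], [−continuant], [−lateral], [−labial], [−strident], [−coronal], so none of the listed features separates them. (They do differ in [voice], which is not among the given features.) Every other pair in the inventory differs on at least one listed feature.

k, ɡ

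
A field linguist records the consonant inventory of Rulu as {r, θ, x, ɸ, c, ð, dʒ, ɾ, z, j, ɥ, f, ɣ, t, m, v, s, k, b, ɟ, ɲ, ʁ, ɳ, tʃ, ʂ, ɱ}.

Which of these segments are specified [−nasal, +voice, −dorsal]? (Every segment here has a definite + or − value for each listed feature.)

Checking each segment against [−nasal], [+voice], [−dorsal]: /r/ (alveolar trill), /ð/ (voiced dental fricative), /dʒ/ (voiced postalveolar affricate), /ɾ/ (alveolar tap), /z/ (voiced alveolar fricative), /v/ (voiced labiodental fricative), among others, satisfy every feature; every other segment in the inventory fails at least one.

r, ð, dʒ, ɾ, z, v, b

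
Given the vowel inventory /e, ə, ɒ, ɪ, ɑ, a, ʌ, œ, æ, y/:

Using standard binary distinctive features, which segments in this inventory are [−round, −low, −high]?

e, ə, ʌ

Checking each segment against [−round], [−low], [−high]: /e/ (mid front unrounded tense vowel), /ə/ (mid central vowel (schwa)), /ʌ/ (mid back unrounded lax vowel) satisfy every feature; every other segment in the inventory fails at least one.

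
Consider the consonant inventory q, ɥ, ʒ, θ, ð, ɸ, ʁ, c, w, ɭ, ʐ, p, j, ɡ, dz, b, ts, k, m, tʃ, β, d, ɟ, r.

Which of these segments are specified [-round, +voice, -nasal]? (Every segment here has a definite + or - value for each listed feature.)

ʒ, ð, ʁ, ɭ, ʐ, j, ɡ, dz, b, β, d, ɟ, r

Eliminate segments failing any feature: /q, θ, ɸ, c, p, ts, k, tʃ/ are [-voice]; /ɥ, w/ are [+round]; /m/ is [+nasal]. The remaining /ʒ, ð, ʁ, ɭ, ʐ, j, ɡ, dz, b, β, d, ɟ, r/ satisfy [-round], [+voice], [-nasal].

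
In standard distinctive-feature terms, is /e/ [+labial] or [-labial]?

[-labial]

/e/ is the mid front unrounded tense vowel, hence [-labial].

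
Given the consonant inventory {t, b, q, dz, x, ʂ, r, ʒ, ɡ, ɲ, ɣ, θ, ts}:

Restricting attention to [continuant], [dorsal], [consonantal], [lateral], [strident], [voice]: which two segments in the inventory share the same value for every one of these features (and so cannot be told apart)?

On the given features, /ɡ/ and /ɲ/ have an identical profile: [-continuant], [+dorsal], [+consonantal], [-lateral], [-strident], [+voice]. No other two segments in the inventory coincide on all 6 features. (They do differ in [sonorant], [nasal] and [back], which are not among the given features.)

ɡ, ɲ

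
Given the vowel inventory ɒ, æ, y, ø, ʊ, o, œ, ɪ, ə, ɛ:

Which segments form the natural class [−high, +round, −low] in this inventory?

ø, o, œ

Checking each segment against [−high], [+round], [−low]: /ø/ (mid front rounded tense vowel), /o/ (mid back rounded tense vowel), /œ/ (mid front rounded lax vowel) satisfy every feature; every other segment in the inventory fails at least one.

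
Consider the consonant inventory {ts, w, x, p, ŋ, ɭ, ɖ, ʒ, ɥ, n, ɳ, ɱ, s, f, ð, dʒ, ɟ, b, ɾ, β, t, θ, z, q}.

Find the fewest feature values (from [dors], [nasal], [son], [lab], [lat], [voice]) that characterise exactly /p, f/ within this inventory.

[-voice, +lab]

The class [-voice], [+labial] has exactly /p, f/ as its extension in this inventory. No smaller conjunction from the listed features achieves this: [+labial] alone would also admit /w, ɥ, ɱ, b, …/; [-voice] alone would also admit /ts, x, s, t, …/; and checking the remaining single features turns up none with this extension.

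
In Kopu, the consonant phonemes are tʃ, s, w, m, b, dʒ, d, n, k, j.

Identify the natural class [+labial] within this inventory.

The feature [labial] marks segments articulated with one or both lips. In this inventory /w, m, b/ have that property, so they are [+labial]; /tʃ, s, dʒ, d, n, k, j/ are [-labial].

w, m, b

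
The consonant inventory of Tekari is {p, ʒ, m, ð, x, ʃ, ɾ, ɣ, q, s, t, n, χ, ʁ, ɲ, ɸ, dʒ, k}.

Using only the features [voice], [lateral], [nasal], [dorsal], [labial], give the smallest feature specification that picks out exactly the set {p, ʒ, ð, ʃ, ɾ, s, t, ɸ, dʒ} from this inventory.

[−nasal, −dorsal]

Every target segment is [−nasal], [−dorsal]; each remaining inventory member fails at least one of these. Each conjunct is needed — [−dorsal] alone would also admit /m, n/; [−nasal] alone would also admit /x, ɣ, q, χ, …/ — and no other single listed feature has exactly this extension, so two is the minimum.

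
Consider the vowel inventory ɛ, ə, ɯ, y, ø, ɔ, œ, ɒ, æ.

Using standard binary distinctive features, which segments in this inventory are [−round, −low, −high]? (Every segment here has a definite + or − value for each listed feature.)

ɛ, ə

Eliminate segments failing any feature: /ɯ/ is [+high]; /y, ø, ɔ, œ, ɒ/ are [+round]; /æ/ is [+low]. The remaining /ɛ, ə/ satisfy [−round], [−low], [−high].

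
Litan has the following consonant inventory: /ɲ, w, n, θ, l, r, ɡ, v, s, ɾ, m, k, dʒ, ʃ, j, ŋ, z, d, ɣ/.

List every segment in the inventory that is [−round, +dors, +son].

Checking each segment against [−round], [+dorsal], [+sonorant]: /ɲ/ (palatal nasal), /j/ (palatal glide), /ŋ/ (velar nasal) satisfy every feature; every other segment in the inventory fails at least one.

ɲ, j, ŋ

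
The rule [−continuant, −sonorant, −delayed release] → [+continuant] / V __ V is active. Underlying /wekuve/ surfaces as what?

/k/ satisfies [−continuant, −sonorant, −delayed release] and sits in V __ V. The [+continuant] counterpart of the voiceless velar stop is /x/. Other segments in /wekuve/ either fail the structural description or are not in the environment, so the surface form is [wexuve].

[wexuve]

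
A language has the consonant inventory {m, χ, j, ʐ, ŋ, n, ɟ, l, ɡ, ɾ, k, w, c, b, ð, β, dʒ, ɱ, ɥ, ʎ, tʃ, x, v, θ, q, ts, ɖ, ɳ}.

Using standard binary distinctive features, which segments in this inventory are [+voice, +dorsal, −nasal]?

The [+voice] segments are /m, j, ʐ, ŋ, n, ɟ, l, ɡ, ɾ, w, b, ð, β, dʒ, ɱ, ɥ, ʎ, v, ɖ, ɳ/.
Intersecting with [+dorsal] gives /j, ŋ, ɟ, ɡ, w, ɥ, ʎ/.
Within that set, [−nasal] leaves /j, ɟ, ɡ, w, ɥ, ʎ/.

j, ɟ, ɡ, w, ɥ, ʎ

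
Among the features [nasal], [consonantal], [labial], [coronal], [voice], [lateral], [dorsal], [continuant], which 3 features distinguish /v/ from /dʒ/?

/v/ (voiced labiodental fricative) and /dʒ/ (voiced postalveolar affricate) agree on [−nasal], [+consonantal], [+voice], [−lateral], [−dorsal]. They differ on [continuant] (/v/ [+], /dʒ/ [−]), [labial] (/v/ [+], /dʒ/ [−]), [coronal] (/v/ [−], /dʒ/ [+]).

[continuant], [labial], [coronal]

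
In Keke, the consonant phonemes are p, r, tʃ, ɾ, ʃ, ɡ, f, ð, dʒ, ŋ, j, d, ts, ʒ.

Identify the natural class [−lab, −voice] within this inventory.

tʃ, ʃ, ts

Checking each segment against [−labial], [−voice]: /tʃ/ (voiceless postalveolar affricate), /ʃ/ (voiceless postalveolar fricative), /ts/ (voiceless alveolar affricate) satisfy every feature; every other segment in the inventory fails at least one.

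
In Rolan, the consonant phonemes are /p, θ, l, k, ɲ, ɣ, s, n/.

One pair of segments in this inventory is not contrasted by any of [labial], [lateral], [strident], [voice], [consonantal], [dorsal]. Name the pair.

ɣ, ɲ

Both /ɣ/ and /ɲ/ are [−labial], [−lateral], [−strident], [+voice], [+consonantal], [+dorsal]. Since the list omits [sonorant], [nasal], [continuant] and [back] — which do distinguish the voiced velar fricative from the palatal nasal — this pair collapses; all other pairs remain distinct.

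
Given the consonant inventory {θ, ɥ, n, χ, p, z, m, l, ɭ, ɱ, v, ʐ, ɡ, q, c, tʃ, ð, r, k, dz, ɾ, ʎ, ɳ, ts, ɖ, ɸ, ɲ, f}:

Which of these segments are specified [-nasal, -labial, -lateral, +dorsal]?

χ, ɡ, q, c, k

Checking each segment against [-nasal], [-labial], [-lateral], [+dorsal]: /χ/ (voiceless uvular fricative), /ɡ/ (voiced velar stop), /q/ (voiceless uvular stop), /c/ (voiceless palatal stop), /k/ (voiceless velar stop) satisfy every feature; every other segment in the inventory fails at least one.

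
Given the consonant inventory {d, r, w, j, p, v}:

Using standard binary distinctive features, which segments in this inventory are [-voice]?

The [-voice] segments here are /p/; the remaining /d, r, w, j, v/ are [+voice].

p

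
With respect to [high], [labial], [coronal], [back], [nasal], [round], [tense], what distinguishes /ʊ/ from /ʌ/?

/ʊ/ is the high back rounded lax vowel and /ʌ/ is the mid back unrounded lax vowel. Both are [−coronal], [+back], [−nasal], [−tense]. /ʊ/ is [+labial] while /ʌ/ is [−labial]; /ʊ/ is [+round] while /ʌ/ is [−round]; /ʊ/ is [+high] while /ʌ/ is [−high], so the distinguishing features are [labial], [round], [high].

[labial], [round], [high]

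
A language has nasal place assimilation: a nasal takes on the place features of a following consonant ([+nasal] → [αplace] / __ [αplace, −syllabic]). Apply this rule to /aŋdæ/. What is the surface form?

[andæ]

/ŋ/ sits before the [+coronal] consonant /d/, so it takes on [+coronal] and surfaces as /n/. The rest of the form is unaffected: [andæ].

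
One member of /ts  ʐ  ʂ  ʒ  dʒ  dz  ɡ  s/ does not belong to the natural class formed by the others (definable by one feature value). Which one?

ɡ

[strident] (equivalently [coronal], [dorsal]) groups all but one: /ʐ, ʂ, s, dz, dʒ, ts, ʒ/ share [+strident] while /ɡ/ (voiced velar stop) alone is [−strident]. Removing any other segment would not leave a single-feature class that excludes it.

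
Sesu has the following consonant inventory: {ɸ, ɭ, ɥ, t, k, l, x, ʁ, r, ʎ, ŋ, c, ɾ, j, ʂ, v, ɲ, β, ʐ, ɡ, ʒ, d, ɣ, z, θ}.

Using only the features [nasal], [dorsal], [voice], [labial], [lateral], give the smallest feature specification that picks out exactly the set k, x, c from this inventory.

[−voice, +dorsal]

The class [−voice], [+dorsal] has exactly /k, x, c/ as its extension in this inventory. No smaller conjunction from the listed features achieves this: [+dorsal] alone would also admit /ɥ, ʁ, ʎ, ŋ, …/; [−voice] alone would also admit /ɸ, t, ʂ, θ/; and checking the remaining single features turns up none with this extension.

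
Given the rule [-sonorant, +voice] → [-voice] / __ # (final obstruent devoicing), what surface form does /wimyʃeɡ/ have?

/ɡ/ satisfies [-sonorant, +voice] and sits in __ #. The [-voice] counterpart of the voiced velar stop is /k/. Other segments in /wimyʃeɡ/ either fail the structural description or are not in the environment, so the surface form is [wimyʃek].

[wimyʃek]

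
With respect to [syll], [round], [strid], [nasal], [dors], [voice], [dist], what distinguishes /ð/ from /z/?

[strident], [distributed]

The two segments share [−syllabic], [−round], [−nasal], [−dorsal], [+voice]. The only features from the list on which they differ: /ð/ is [−strident] while /z/ is [+strident]; /ð/ is [+distributed] while /z/ is [−distributed].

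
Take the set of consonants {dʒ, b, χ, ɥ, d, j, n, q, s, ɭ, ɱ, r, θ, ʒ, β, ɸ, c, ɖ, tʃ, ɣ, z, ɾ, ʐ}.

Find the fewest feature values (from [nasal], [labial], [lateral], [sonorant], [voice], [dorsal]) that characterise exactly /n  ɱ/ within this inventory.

[+nasal]

Every target segment is [+nasal] and no other inventory member is, so one feature is enough.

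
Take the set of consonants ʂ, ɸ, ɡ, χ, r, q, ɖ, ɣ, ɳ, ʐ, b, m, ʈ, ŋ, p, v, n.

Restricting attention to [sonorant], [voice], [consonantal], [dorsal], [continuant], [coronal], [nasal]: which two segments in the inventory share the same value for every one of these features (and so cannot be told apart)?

/n/ (alveolar nasal) and /ɳ/ (retroflex nasal) are both [+sonorant], [+voice], [+consonantal], [−dorsal], [−continuant], [+coronal], [+nasal], so none of the listed features separates them. (They do differ in [anterior], which is not among the given features.) Every other pair in the inventory differs on at least one listed feature.

n, ɳ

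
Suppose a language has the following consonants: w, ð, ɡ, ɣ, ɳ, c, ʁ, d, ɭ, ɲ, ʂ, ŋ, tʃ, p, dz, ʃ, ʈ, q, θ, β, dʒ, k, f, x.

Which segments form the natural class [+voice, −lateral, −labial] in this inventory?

Eliminate segments failing any feature: /w, β/ are [+labial]; /c, ʂ, tʃ, p, ʃ, ʈ, q, θ, k, f, x/ are [−voice]; /ɭ/ is [+lateral]. The remaining /ð, ɡ, ɣ, ɳ, ʁ, d, ɲ, ŋ, dz, dʒ/ satisfy [+voice], [−lateral], [−labial].

ð, ɡ, ɣ, ɳ, ʁ, d, ɲ, ŋ, dz, dʒ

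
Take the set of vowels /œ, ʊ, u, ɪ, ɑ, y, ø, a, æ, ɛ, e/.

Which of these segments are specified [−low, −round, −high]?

Checking each segment against [−low], [−round], [−high]: /ɛ/ (mid front unrounded lax vowel), /e/ (mid front unrounded tense vowel) satisfy every feature; every other segment in the inventory fails at least one.

ɛ, e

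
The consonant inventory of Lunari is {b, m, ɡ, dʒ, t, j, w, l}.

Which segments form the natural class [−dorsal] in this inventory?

b, m, dʒ, t, l

The [−dorsal] segments here are /b, m, dʒ, t, l/; the remaining /ɡ, j, w/ are [+dorsal].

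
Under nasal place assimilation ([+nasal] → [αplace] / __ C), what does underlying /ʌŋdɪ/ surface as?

/ŋ/ sits before the [+coronal] consonant /d/, so it takes on [+coronal] and surfaces as /n/. The rest of the form is unaffected: [ʌndɪ].

[ʌndɪ]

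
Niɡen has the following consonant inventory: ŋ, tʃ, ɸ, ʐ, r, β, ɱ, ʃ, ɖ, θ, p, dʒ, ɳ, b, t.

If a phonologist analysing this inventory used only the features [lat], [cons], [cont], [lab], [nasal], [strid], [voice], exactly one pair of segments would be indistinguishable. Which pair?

On the given features, /ŋ/ and /ɳ/ have an identical profile: [-lateral], [+consonantal], [-continuant], [-labial], [+nasal], [-strident], [+voice]. No other two segments in the inventory coincide on all 7 features. (They do differ in [coronal] and [dorsal], which are not among the given features.)

ŋ, ɳ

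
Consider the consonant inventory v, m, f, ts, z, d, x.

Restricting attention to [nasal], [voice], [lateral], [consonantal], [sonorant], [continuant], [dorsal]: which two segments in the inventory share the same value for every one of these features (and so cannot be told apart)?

v, z

/v/ (voiced labiodental fricative) and /z/ (voiced alveolar fricative) are both [-nasal], [+voice], [-lateral], [+consonantal], [-sonorant], [+continuant], [-dorsal], so none of the listed features separates them. (They do differ in [labial] and [coronal], which are not among the given features.) Every other pair in the inventory differs on at least one listed feature.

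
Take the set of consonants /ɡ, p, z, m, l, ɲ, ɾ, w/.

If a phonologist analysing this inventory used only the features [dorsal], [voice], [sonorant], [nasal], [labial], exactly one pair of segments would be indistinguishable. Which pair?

Both /ɾ/ and /l/ are [-dorsal], [+voice], [+sonorant], [-nasal], [-labial]. Since the list omits [lateral] — which does distinguish the alveolar tap from the alveolar lateral approximant — this pair collapses; all other pairs remain distinct.

ɾ, l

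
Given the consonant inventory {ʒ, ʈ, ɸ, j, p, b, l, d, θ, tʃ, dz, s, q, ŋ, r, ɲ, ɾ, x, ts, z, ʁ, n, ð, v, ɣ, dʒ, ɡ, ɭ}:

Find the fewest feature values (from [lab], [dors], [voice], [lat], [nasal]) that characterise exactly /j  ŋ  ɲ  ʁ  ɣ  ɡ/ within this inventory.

/j, ŋ, ɲ, ʁ, ɣ, ɡ/ are all [+voice], [+dorsal], and no other segment in the inventory matches both values. Dropping any one of them over-generates: [+dorsal] alone would also admit /q, x/; [+voice] alone would also admit /ʒ, b, l, d, …/. No other single listed feature picks out exactly this set either, so fewer than two features will not do.

[+voice, +dors]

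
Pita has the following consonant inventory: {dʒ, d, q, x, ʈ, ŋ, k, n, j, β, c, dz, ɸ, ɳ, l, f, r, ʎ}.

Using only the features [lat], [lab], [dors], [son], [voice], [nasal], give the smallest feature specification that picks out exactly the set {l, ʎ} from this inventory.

Every target segment is [+lateral] and no other inventory member is, so one feature is enough.

[+lat]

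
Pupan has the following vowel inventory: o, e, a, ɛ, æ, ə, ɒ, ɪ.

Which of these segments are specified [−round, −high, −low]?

e, ɛ, ə

Checking each segment against [−round], [−high], [−low]: /e/ (mid front unrounded tense vowel), /ɛ/ (mid front unrounded lax vowel), /ə/ (mid central vowel (schwa)) satisfy every feature; every other segment in the inventory fails at least one.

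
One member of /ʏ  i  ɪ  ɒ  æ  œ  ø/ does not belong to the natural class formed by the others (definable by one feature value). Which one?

/ɪ, œ, i, æ, ø, ʏ/ are all [-back], but /ɒ/ (low back rounded vowel) is [+back]. No other single segment can be removed to leave a set sharing one feature value that the removed segment lacks, so /ɒ/ is the odd one out.

ɒ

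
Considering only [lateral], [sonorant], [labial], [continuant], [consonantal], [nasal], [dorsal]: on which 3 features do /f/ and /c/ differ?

[continuant], [labial], [dorsal]

/f/ (voiceless labiodental fricative) and /c/ (voiceless palatal stop) agree on [−lateral], [−sonorant], [+consonantal], [−nasal]. They differ on [continuant] (/f/ [+], /c/ [−]), [labial] (/f/ [+], /c/ [−]), [dorsal] (/f/ [−], /c/ [+]).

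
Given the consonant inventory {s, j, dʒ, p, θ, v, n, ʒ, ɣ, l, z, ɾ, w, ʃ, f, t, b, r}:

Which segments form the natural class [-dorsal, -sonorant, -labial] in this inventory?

Eliminate segments failing any feature: /j, ɣ, w/ are [+dorsal]; /p, v, f, b/ are [+labial]; /n, l, ɾ, r/ are [+sonorant]. The remaining /s, dʒ, θ, ʒ, z, ʃ, t/ satisfy [-dorsal], [-sonorant], [-labial].

s, dʒ, θ, ʒ, z, ʃ, t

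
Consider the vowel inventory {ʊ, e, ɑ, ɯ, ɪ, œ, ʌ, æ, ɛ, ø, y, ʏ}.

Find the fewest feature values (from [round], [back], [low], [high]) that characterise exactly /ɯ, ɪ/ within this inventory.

[+high, -round]

/ɯ, ɪ/ are all [+high], [-round], and no other segment in the inventory matches both values. Dropping any one of them over-generates: [-round] alone would also admit /e, ɑ, ʌ, æ, …/; [+high] alone would also admit /ʊ, y, ʏ/. No other single listed feature picks out exactly this set either, so fewer than two features will not do.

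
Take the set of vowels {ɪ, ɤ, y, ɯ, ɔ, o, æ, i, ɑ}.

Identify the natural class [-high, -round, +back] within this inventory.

Eliminate segments failing any feature: /ɪ, y, ɯ, i/ are [+high]; /ɔ, o/ are [+round]; /æ/ is [-back]. The remaining /ɤ, ɑ/ satisfy [-high], [-round], [+back].

ɤ, ɑ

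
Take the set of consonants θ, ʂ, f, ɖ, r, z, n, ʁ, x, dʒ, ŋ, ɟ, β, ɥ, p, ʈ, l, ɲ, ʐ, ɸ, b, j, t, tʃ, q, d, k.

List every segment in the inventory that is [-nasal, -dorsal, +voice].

Checking each segment against [-nasal], [-dorsal], [+voice]: /ɖ/ (voiced retroflex stop), /r/ (alveolar trill), /z/ (voiced alveolar fricative), /dʒ/ (voiced postalveolar affricate), /β/ (voiced bilabial fricative), /l/ (alveolar lateral approximant), among others, satisfy every feature; every other segment in the inventory fails at least one.

ɖ, r, z, dʒ, β, l, ʐ, b, d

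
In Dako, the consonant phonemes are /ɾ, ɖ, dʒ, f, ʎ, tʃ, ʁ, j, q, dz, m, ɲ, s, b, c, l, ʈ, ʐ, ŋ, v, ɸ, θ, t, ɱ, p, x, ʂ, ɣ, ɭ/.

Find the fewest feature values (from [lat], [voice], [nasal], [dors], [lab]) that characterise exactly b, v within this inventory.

The class [+voice], [−nasal], [+labial] has exactly /b, v/ as its extension in this inventory. No smaller conjunction from the listed features achieves this: [−nasal, +labial] alone would also admit /f, ɸ, p/; [+voice, +labial] alone would also admit /m, ɱ/; [+voice, −nasal] alone would also admit /ɾ, ɖ, dʒ, ʎ, …/; and checking the remaining two-feature bundles turns up none with this extension.

[+voice, −nasal, +lab]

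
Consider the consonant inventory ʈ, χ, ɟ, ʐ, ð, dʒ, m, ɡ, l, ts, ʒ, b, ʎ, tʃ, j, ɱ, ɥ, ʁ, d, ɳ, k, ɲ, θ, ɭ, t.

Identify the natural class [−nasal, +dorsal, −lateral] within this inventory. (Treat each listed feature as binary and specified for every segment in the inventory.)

Checking each segment against [−nasal], [+dorsal], [−lateral]: /χ/ (voiceless uvular fricative), /ɟ/ (voiced palatal stop), /ɡ/ (voiced velar stop), /j/ (palatal glide), /ɥ/ (labial-palatal glide), /ʁ/ (voiced uvular fricative), among others, satisfy every feature; every other segment in the inventory fails at least one.

χ, ɟ, ɡ, j, ɥ, ʁ, k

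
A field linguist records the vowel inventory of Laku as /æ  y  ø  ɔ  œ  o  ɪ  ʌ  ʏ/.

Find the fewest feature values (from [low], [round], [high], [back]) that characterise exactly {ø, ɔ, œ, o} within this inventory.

/ø, ɔ, œ, o/ are all [-high], [+round], and no other segment in the inventory matches both values. Dropping any one of them over-generates: [+round] alone would also admit /y, ʏ/; [-high] alone would also admit /æ, ʌ/. No other single listed feature picks out exactly this set either, so fewer than two features will not do.

[-high, +round]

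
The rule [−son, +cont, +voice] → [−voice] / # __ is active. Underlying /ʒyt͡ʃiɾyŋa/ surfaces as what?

[ʃyt͡ʃiɾyŋa]

The only segment in the rule's environment that also matches [−son, +cont, +voice] is /ʒ/. Applying [−voice] turns the voiced postalveolar fricative into /ʃ/ (voiceless postalveolar fricative), giving [ʃyt͡ʃiɾyŋa].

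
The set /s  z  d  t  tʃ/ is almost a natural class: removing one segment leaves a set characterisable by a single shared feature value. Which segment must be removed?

tʃ

The remaining segments after removing /tʃ/ share [−distributed]; /tʃ/ (voiceless postalveolar affricate) is [+distributed]. For every other candidate removal, the leftover set fails to share any single feature value that the removed segment lacks.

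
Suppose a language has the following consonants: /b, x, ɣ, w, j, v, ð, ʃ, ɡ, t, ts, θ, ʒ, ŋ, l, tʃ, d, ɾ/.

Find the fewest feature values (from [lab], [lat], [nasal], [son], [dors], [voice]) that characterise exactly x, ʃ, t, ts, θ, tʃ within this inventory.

The target set is precisely the extension of [−voice] in this inventory.

[−voice]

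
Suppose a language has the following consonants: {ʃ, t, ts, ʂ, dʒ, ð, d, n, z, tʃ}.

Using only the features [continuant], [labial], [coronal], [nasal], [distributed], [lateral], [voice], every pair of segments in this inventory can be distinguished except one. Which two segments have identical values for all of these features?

t, ts

Both /t/ and /ts/ are [-continuant], [-labial], [+coronal], [-nasal], [-distributed], [-lateral], [-voice]. Since the list omits [strident] and [delayed release] — which do distinguish the voiceless alveolar stop from the voiceless alveolar affricate — this pair collapses; all other pairs remain distinct.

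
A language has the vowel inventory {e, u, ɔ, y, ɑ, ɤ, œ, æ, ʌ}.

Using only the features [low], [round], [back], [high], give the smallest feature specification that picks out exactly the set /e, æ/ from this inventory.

[−back, −round]

/e, æ/ are all [−back], [−round], and no other segment in the inventory matches both values. Dropping any one of them over-generates: [−round] alone would also admit /ɑ, ɤ, ʌ/; [−back] alone would also admit /y, œ/. No other single listed feature picks out exactly this set either, so fewer than two features will not do.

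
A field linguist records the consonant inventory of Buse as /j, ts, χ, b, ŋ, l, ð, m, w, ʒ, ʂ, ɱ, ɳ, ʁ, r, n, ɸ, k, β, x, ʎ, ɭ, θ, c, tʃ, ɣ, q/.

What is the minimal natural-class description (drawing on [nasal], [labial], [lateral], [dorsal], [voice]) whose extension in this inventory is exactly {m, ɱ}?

[+nasal, +labial]

The class [+nasal], [+labial] has exactly /m, ɱ/ as its extension in this inventory. No smaller conjunction from the listed features achieves this: [+labial] alone would also admit /b, w, ɸ, β/; [+nasal] alone would also admit /ŋ, ɳ, n/; and checking the remaining single features turns up none with this extension.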